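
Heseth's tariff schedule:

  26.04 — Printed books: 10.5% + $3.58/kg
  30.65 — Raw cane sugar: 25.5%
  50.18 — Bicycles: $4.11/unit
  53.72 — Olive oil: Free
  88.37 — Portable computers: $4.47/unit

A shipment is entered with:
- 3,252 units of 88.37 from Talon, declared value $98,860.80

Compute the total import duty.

Line 1 (88.37, Talon, 3,252 units, $98,860.80):
Base rate for 88.37 is $4.47/unit.
Duty = 3,252 × $4.47 = $14,536.44.

$14,536.44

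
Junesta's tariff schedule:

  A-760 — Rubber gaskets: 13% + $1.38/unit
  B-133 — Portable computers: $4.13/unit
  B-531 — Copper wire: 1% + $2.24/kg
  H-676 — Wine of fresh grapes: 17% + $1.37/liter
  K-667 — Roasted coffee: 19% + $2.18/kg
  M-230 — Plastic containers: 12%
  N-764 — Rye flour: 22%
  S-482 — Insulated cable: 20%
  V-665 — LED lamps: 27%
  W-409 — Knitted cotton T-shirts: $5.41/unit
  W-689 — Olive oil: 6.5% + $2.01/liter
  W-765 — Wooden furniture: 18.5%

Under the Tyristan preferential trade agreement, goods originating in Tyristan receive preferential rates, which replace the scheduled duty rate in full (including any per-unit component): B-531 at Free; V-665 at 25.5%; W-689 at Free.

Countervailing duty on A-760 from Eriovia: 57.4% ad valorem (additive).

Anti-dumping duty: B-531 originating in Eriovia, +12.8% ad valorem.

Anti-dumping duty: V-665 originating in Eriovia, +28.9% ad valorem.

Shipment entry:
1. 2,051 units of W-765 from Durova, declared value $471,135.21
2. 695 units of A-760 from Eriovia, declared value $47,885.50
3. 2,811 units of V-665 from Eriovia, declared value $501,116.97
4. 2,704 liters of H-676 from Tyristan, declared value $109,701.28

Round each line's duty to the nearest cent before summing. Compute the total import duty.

Line 1 (W-765, Durova, 2,051 units, $471,135.21):
Base rate for W-765 is 18.5%.
Duty = $471,135.21 × 18.5% = $87,160.01.
Line 2 (A-760, Eriovia, 695 units, $47,885.50):
Base rate for A-760 is 13% + $1.38/unit.
Additional duty on A-760 from Eriovia: +57.4%. Applied ad valorem rate: 13% + 57.4% = 70.4%.
Duty = $47,885.50 × 70.4% + 695 × $1.38 = $34,670.49.
Line 3 (V-665, Eriovia, 2,811 units, $501,116.97):
Base rate for V-665 is 27%.
V-665 has an FTA preferential rate, but origin Eriovia is not Tyristan; base rate stands.
Additional duty on V-665 from Eriovia: +28.9%. Applied ad valorem rate: 27% + 28.9% = 55.9%.
Duty = $501,116.97 × 55.9% = $280,124.39.
Line 4 (H-676, Tyristan, 2,704 liters, $109,701.28):
Base rate for H-676 is 17% + $1.37/liter.
Origin Tyristan is the FTA partner but H-676 is not on the preference list; base rate stands.
Duty = $109,701.28 × 17% + 2,704 × $1.37 = $22,353.70.
Total = $87,160.01 + $34,670.49 + $280,124.39 + $22,353.70 = $424,308.59.

$424,308.59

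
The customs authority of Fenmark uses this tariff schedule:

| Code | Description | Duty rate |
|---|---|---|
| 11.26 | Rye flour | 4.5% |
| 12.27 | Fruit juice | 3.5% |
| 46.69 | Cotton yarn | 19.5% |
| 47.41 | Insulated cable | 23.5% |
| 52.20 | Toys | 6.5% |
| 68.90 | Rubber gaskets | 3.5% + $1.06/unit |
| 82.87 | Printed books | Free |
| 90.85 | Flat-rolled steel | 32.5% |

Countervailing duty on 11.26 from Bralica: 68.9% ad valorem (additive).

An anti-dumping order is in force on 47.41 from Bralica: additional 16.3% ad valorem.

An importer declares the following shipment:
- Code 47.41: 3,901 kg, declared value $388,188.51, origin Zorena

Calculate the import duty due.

Line 1 (47.41, Zorena, 3,901 kg, $388,188.51):
Base rate for 47.41 is 23.5%.
The additional-duty order on 47.41 targets Bralica, not Zorena; it does not apply.
Duty = $388,188.51 × 23.5% = $91,224.30.

$91,224.30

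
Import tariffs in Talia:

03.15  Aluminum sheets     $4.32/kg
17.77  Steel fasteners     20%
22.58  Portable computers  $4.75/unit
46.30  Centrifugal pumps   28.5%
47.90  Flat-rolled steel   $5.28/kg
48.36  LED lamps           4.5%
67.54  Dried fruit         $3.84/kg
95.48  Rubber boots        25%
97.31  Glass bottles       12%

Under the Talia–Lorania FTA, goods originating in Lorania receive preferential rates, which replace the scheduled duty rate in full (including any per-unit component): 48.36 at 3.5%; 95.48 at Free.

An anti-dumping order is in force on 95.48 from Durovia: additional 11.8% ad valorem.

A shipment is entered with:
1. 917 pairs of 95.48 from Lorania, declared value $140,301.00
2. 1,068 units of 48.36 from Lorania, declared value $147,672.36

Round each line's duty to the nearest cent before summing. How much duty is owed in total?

$5,168.53

Line 1 (95.48, Lorania, 917 pairs, $140,301.00):
Base rate for 95.48 is 25%.
Origin Lorania qualifies under the Talia–Lorania agreement and 95.48 is covered: preferential rate Free applies instead.
The additional-duty order on 95.48 targets Durovia, not Lorania; it does not apply.
Duty = $140,301.00 × 0% = $0.00.
Line 2 (48.36, Lorania, 1,068 units, $147,672.36):
Base rate for 48.36 is 4.5%.
Origin Lorania qualifies under the Talia–Lorania agreement and 48.36 is covered: preferential rate 3.5% applies instead.
Duty = $147,672.36 × 3.5% = $5,168.53.
Total = $0.00 + $5,168.53 = $5,168.53.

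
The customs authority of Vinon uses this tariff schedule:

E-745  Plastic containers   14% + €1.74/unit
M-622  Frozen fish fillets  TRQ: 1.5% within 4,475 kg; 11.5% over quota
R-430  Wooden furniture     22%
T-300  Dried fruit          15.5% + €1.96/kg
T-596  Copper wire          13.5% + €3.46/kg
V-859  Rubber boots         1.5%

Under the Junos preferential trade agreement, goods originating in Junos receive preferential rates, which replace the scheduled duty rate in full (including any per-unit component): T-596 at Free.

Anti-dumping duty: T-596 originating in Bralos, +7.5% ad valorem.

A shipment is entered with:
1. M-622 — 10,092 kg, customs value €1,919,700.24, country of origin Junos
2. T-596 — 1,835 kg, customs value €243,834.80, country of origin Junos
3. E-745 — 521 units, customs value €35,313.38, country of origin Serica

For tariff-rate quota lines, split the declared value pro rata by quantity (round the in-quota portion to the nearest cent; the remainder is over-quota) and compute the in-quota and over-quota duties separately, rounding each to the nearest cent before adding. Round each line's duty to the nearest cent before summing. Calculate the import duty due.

€141,492.49

Line 1 (M-622, Junos, 10,092 kg, €1,919,700.24):
Code M-622 is under a tariff-rate quota (threshold 4,475 kg). In-quota: 4,475 kg at 1.5%; over-quota: 5,617 kg at 11.5%.
Pro-rata value split: in-quota = €1,919,700.24 × 4,475/10,092 = €851,234.50; over-quota = €1,919,700.24 − €851,234.50 = €1,068,465.74.
In-quota duty = €851,234.50 × 1.5% = €12,768.52. Over-quota duty = €1,068,465.74 × 11.5% = €122,873.56.
Line duty = €12,768.52 + €122,873.56 = €135,642.08.
Line 2 (T-596, Junos, 1,835 kg, €243,834.80):
Base rate for T-596 is 13.5% + €3.46/kg.
Origin Junos qualifies under the Vinon–Junos agreement and T-596 is covered: preferential rate Free applies instead.
The additional-duty order on T-596 targets Bralos, not Junos; it does not apply.
Duty = €243,834.80 × 0% = €0.00.
Line 3 (E-745, Serica, 521 units, €35,313.38):
Base rate for E-745 is 14% + €1.74/unit.
Duty = €35,313.38 × 14% + 521 × €1.74 = €5,850.41.
Total = €135,642.08 + €0.00 + €5,850.41 = €141,492.49.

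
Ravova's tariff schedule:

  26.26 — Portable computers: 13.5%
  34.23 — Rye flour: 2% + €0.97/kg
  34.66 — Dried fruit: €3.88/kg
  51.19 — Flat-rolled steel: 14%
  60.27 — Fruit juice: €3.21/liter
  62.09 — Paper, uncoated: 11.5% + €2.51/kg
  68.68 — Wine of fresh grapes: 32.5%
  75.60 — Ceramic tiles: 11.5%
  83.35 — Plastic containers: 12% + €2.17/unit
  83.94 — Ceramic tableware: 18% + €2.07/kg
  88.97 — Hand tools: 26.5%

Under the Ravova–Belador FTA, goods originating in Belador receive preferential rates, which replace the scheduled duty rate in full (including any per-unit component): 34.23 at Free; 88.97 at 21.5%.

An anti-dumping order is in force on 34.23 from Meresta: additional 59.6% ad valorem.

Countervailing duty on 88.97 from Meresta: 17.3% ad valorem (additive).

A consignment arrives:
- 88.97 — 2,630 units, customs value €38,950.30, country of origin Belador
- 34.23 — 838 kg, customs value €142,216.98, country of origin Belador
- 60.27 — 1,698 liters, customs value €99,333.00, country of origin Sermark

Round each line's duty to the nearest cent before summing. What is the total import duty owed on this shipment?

€13,824.89

Line 1 (88.97, Belador, 2,630 units, €38,950.30):
Base rate for 88.97 is 26.5%.
Origin Belador qualifies under the Ravova–Belador agreement and 88.97 is covered: preferential rate 21.5% applies instead.
The additional-duty order on 88.97 targets Meresta, not Belador; it does not apply.
Duty = €38,950.30 × 21.5% = €8,374.31.
Line 2 (34.23, Belador, 838 kg, €142,216.98):
Base rate for 34.23 is 2% + €0.97/kg.
Origin Belador qualifies under the Ravova–Belador agreement and 34.23 is covered: preferential rate Free applies instead.
The additional-duty order on 34.23 targets Meresta, not Belador; it does not apply.
Duty = €142,216.98 × 0% = €0.00.
Line 3 (60.27, Sermark, 1,698 liters, €99,333.00):
Base rate for 60.27 is €3.21/liter.
Duty = 1,698 × €3.21 = €5,450.58.
Total = €8,374.31 + €0.00 + €5,450.58 = €13,824.89.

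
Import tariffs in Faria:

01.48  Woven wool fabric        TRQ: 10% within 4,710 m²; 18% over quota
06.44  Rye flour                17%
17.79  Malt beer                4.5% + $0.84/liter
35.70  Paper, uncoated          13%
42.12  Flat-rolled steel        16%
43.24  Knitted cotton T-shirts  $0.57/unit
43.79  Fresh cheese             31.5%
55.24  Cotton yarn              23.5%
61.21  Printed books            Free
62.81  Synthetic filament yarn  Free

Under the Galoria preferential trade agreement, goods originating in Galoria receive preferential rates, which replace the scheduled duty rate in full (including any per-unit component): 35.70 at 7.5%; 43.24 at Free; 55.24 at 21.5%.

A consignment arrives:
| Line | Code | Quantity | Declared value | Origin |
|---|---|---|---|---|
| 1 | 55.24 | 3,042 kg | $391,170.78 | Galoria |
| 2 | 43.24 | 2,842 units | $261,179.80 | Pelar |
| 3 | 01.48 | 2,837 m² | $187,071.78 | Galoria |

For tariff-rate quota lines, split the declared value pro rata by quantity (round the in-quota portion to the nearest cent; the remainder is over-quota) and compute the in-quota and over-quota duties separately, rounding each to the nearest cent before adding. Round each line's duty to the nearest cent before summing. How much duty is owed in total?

$104,428.84

Line 1 (55.24, Galoria, 3,042 kg, $391,170.78):
Base rate for 55.24 is 23.5%.
Origin Galoria qualifies under the Faria–Galoria agreement and 55.24 is covered: preferential rate 21.5% applies instead.
Duty = $391,170.78 × 21.5% = $84,101.72.
Line 2 (43.24, Pelar, 2,842 units, $261,179.80):
Base rate for 43.24 is $0.57/unit.
43.24 has an FTA preferential rate, but origin Pelar is not Galoria; base rate stands.
Duty = 2,842 × $0.57 = $1,619.94.
Line 3 (01.48, Galoria, 2,837 m², $187,071.78):
Code 01.48 is under a tariff-rate quota (threshold 4,710 m²). Quantity 2,837 m² is within the quota, so the in-quota rate 10% applies to the full value.
Duty = $187,071.78 × 10% = $18,707.18.
Total = $84,101.72 + $1,619.94 + $18,707.18 = $104,428.84.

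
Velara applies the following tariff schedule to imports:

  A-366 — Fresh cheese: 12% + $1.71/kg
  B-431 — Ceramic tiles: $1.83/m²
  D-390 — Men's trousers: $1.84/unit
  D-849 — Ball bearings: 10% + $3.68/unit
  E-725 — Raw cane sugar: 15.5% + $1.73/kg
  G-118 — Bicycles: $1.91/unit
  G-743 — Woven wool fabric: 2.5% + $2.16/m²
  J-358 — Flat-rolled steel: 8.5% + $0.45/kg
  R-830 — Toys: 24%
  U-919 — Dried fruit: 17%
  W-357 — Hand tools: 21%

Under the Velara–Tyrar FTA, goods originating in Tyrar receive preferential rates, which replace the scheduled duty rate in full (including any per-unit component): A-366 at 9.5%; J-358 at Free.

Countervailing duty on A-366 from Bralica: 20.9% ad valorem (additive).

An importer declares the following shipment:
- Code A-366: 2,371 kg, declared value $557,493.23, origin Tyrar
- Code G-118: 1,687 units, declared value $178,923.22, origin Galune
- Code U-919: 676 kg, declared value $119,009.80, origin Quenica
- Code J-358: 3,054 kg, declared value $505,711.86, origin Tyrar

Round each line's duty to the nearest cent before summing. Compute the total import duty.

Line 1 (A-366, Tyrar, 2,371 kg, $557,493.23):
Base rate for A-366 is 12% + $1.71/kg.
Origin Tyrar qualifies under the Velara–Tyrar agreement and A-366 is covered: preferential rate 9.5% applies instead.
The additional-duty order on A-366 targets Bralica, not Tyrar; it does not apply.
Duty = $557,493.23 × 9.5% = $52,961.86.
Line 2 (G-118, Galune, 1,687 units, $178,923.22):
Base rate for G-118 is $1.91/unit.
Duty = 1,687 × $1.91 = $3,222.17.
Line 3 (U-919, Quenica, 676 kg, $119,009.80):
Base rate for U-919 is 17%.
Duty = $119,009.80 × 17% = $20,231.67.
Line 4 (J-358, Tyrar, 3,054 kg, $505,711.86):
Base rate for J-358 is 8.5% + $0.45/kg.
Origin Tyrar qualifies under the Velara–Tyrar agreement and J-358 is covered: preferential rate Free applies instead.
Duty = $505,711.86 × 0% = $0.00.
Total = $52,961.86 + $3,222.17 + $20,231.67 + $0.00 = $76,415.70.

$76,415.70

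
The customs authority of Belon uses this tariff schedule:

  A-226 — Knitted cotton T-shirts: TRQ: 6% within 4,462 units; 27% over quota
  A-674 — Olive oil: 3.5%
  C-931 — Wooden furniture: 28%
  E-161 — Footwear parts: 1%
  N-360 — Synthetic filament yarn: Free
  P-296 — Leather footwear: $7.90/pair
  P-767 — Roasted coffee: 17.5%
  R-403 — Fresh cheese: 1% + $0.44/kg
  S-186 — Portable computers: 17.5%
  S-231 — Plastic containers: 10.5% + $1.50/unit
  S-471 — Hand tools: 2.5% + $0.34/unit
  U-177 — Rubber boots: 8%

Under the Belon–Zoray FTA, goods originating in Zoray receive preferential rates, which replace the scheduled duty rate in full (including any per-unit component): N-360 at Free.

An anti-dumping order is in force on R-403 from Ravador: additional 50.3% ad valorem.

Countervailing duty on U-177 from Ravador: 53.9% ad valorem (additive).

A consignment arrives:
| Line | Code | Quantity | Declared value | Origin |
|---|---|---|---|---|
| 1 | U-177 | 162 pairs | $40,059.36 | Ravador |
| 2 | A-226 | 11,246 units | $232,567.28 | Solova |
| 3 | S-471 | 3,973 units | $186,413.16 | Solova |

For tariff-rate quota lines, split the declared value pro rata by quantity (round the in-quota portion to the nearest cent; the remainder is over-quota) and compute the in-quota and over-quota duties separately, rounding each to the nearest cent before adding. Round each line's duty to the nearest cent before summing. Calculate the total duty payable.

Line 1 (U-177, Ravador, 162 pairs, $40,059.36):
Base rate for U-177 is 8%.
Additional duty on U-177 from Ravador: +53.9%. Applied ad valorem rate: 8% + 53.9% = 61.9%.
Duty = $40,059.36 × 61.9% = $24,796.74.
Line 2 (A-226, Solova, 11,246 units, $232,567.28):
Code A-226 is under a tariff-rate quota (threshold 4,462 units). In-quota: 4,462 units at 6%; over-quota: 6,784 units at 27%.
Pro-rata value split: in-quota = $232,567.28 × 4,462/11,246 = $92,274.16; over-quota = $232,567.28 − $92,274.16 = $140,293.12.
In-quota duty = $92,274.16 × 6% = $5,536.45. Over-quota duty = $140,293.12 × 27% = $37,879.14.
Line duty = $5,536.45 + $37,879.14 = $43,415.59.
Line 3 (S-471, Solova, 3,973 units, $186,413.16):
Base rate for S-471 is 2.5% + $0.34/unit.
Duty = $186,413.16 × 2.5% + 3,973 × $0.34 = $6,011.15.
Total = $24,796.74 + $43,415.59 + $6,011.15 = $74,223.48.

$74,223.48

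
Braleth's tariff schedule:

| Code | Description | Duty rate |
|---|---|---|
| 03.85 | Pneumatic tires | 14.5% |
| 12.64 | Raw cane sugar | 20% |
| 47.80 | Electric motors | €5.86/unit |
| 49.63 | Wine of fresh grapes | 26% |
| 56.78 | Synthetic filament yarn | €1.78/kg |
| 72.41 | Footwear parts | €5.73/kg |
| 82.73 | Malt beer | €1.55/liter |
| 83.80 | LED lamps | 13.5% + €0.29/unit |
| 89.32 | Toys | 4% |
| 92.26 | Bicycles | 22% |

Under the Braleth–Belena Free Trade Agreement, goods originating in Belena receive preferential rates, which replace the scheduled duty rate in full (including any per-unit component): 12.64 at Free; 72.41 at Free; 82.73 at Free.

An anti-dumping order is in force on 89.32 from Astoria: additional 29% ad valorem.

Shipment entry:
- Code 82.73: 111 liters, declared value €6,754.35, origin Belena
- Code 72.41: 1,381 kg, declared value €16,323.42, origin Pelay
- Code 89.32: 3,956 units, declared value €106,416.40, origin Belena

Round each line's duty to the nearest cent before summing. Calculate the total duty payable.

Line 1 (82.73, Belena, 111 liters, €6,754.35):
Base rate for 82.73 is €1.55/liter.
Origin Belena qualifies under the Braleth–Belena agreement and 82.73 is covered: preferential rate Free applies instead.
Duty = €6,754.35 × 0% = €0.00.
Line 2 (72.41, Pelay, 1,381 kg, €16,323.42):
Base rate for 72.41 is €5.73/kg.
72.41 has an FTA preferential rate, but origin Pelay is not Belena; base rate stands.
Duty = 1,381 × €5.73 = €7,913.13.
Line 3 (89.32, Belena, 3,956 units, €106,416.40):
Base rate for 89.32 is 4%.
Origin Belena is the FTA partner but 89.32 is not on the preference list; base rate stands.
The additional-duty order on 89.32 targets Astoria, not Belena; it does not apply.
Duty = €106,416.40 × 4% = €4,256.66.
Total = €0.00 + €7,913.13 + €4,256.66 = €12,169.79.

€12,169.79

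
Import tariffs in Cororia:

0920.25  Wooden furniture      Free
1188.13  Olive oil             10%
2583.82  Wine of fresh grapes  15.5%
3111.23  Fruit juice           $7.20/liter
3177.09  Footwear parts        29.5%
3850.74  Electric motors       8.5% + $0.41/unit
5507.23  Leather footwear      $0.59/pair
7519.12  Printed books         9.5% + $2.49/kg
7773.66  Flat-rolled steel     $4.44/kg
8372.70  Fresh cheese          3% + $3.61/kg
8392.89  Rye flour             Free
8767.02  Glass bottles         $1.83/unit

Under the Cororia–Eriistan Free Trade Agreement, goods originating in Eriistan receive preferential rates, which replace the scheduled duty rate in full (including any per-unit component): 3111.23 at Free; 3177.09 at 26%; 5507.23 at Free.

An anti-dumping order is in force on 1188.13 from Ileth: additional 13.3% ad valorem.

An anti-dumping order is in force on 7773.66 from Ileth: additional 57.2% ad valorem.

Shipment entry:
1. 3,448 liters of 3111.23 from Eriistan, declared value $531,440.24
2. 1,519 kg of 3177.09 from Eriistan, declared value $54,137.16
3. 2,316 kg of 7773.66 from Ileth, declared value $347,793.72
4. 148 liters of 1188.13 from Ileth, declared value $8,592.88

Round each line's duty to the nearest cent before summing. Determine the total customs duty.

$225,298.85

Line 1 (3111.23, Eriistan, 3,448 liters, $531,440.24):
Base rate for 3111.23 is $7.20/liter.
Origin Eriistan qualifies under the Cororia–Eriistan agreement and 3111.23 is covered: preferential rate Free applies instead.
Duty = $531,440.24 × 0% = $0.00.
Line 2 (3177.09, Eriistan, 1,519 kg, $54,137.16):
Base rate for 3177.09 is 29.5%.
Origin Eriistan qualifies under the Cororia–Eriistan agreement and 3177.09 is covered: preferential rate 26% applies instead.
Duty = $54,137.16 × 26% = $14,075.66.
Line 3 (7773.66, Ileth, 2,316 kg, $347,793.72):
Base rate for 7773.66 is $4.44/kg.
Additional duty on 7773.66 from Ileth: +57.2% ad valorem. Applied ad valorem rate = 57.2%.
Duty = $347,793.72 × 57.2% + 2,316 × $4.44 = $209,221.05.
Line 4 (1188.13, Ileth, 148 liters, $8,592.88):
Base rate for 1188.13 is 10%.
Additional duty on 1188.13 from Ileth: +13.3%. Applied ad valorem rate: 10% + 13.3% = 23.3%.
Duty = $8,592.88 × 23.3% = $2,002.14.
Total = $0.00 + $14,075.66 + $209,221.05 + $2,002.14 = $225,298.85.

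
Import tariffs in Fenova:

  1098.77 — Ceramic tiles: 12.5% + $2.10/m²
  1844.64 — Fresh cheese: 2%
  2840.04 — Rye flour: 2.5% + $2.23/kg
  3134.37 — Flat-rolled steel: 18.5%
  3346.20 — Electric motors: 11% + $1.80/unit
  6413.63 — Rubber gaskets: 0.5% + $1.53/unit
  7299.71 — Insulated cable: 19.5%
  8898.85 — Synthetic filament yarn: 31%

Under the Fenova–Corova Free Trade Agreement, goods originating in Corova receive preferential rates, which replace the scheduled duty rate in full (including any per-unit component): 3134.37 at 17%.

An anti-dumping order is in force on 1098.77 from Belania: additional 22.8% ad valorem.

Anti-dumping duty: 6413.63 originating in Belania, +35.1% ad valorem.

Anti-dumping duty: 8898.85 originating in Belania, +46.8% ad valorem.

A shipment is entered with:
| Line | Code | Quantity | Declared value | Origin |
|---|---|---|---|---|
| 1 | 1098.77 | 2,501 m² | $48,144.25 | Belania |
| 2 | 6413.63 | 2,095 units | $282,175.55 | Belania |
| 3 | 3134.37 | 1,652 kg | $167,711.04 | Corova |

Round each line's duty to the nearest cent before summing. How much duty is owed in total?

Line 1 (1098.77, Belania, 2,501 m², $48,144.25):
Base rate for 1098.77 is 12.5% + $2.10/m².
Additional duty on 1098.77 from Belania: +22.8%. Applied ad valorem rate: 12.5% + 22.8% = 35.3%.
Duty = $48,144.25 × 35.3% + 2,501 × $2.10 = $22,247.02.
Line 2 (6413.63, Belania, 2,095 units, $282,175.55):
Base rate for 6413.63 is 0.5% + $1.53/unit.
Additional duty on 6413.63 from Belania: +35.1%. Applied ad valorem rate: 0.5% + 35.1% = 35.6%.
Duty = $282,175.55 × 35.6% + 2,095 × $1.53 = $103,659.85.
Line 3 (3134.37, Corova, 1,652 kg, $167,711.04):
Base rate for 3134.37 is 18.5%.
Origin Corova qualifies under the Fenova–Corova agreement and 3134.37 is covered: preferential rate 17% applies instead.
Duty = $167,711.04 × 17% = $28,510.88.
Total = $22,247.02 + $103,659.85 + $28,510.88 = $154,417.75.

$154,417.75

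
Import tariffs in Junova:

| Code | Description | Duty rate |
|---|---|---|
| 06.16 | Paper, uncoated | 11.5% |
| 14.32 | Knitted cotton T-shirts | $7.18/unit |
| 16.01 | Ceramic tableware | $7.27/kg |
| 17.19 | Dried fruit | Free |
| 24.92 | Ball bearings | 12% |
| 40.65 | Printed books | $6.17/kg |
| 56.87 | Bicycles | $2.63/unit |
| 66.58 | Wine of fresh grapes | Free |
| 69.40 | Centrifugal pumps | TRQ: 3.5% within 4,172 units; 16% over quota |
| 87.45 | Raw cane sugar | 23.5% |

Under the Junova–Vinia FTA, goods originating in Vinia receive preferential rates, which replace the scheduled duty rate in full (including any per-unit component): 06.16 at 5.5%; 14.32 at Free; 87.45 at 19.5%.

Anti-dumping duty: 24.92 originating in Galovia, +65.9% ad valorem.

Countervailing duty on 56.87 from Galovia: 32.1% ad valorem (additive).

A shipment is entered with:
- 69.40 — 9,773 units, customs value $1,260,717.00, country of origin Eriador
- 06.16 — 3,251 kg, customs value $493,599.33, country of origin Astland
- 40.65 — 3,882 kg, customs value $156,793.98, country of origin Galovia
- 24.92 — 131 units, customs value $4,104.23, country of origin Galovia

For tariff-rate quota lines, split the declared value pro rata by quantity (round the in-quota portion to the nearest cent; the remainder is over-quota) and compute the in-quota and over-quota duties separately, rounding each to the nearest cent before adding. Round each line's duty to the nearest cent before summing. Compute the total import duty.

$218,354.28

Line 1 (69.40, Eriador, 9,773 units, $1,260,717.00):
Code 69.40 is under a tariff-rate quota (threshold 4,172 units). In-quota: 4,172 units at 3.5%; over-quota: 5,601 units at 16%.
Pro-rata value split: in-quota = $1,260,717.00 × 4,172/9,773 = $538,188.00; over-quota = $1,260,717.00 − $538,188.00 = $722,529.00.
In-quota duty = $538,188.00 × 3.5% = $18,836.58. Over-quota duty = $722,529.00 × 16% = $115,604.64.
Line duty = $18,836.58 + $115,604.64 = $134,441.22.
Line 2 (06.16, Astland, 3,251 kg, $493,599.33):
Base rate for 06.16 is 11.5%.
06.16 has an FTA preferential rate, but origin Astland is not Vinia; base rate stands.
Duty = $493,599.33 × 11.5% = $56,763.92.
Line 3 (40.65, Galovia, 3,882 kg, $156,793.98):
Base rate for 40.65 is $6.17/kg.
Duty = 3,882 × $6.17 = $23,951.94.
Line 4 (24.92, Galovia, 131 units, $4,104.23):
Base rate for 24.92 is 12%.
Additional duty on 24.92 from Galovia: +65.9%. Applied ad valorem rate: 12% + 65.9% = 77.9%.
Duty = $4,104.23 × 77.9% = $3,197.20.
Total = $134,441.22 + $56,763.92 + $23,951.94 + $3,197.20 = $218,354.28.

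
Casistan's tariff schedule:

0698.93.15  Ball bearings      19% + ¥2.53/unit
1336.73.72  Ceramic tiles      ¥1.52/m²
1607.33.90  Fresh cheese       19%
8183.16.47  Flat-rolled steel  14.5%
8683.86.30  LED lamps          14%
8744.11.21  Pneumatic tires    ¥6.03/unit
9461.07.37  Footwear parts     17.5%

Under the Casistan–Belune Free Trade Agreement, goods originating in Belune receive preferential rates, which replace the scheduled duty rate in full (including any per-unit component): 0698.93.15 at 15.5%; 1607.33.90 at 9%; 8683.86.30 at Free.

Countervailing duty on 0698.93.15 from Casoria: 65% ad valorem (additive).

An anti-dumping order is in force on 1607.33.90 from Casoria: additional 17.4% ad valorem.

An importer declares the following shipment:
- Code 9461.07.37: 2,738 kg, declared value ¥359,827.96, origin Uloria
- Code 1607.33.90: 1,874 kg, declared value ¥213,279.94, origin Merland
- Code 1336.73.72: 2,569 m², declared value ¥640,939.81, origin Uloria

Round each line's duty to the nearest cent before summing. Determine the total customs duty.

¥107,397.96

Line 1 (9461.07.37, Uloria, 2,738 kg, ¥359,827.96):
Base rate for 9461.07.37 is 17.5%.
Duty = ¥359,827.96 × 17.5% = ¥62,969.89.
Line 2 (1607.33.90, Merland, 1,874 kg, ¥213,279.94):
Base rate for 1607.33.90 is 19%.
1607.33.90 has an FTA preferential rate, but origin Merland is not Belune; base rate stands.
The additional-duty order on 1607.33.90 targets Casoria, not Merland; it does not apply.
Duty = ¥213,279.94 × 19% = ¥40,523.19.
Line 3 (1336.73.72, Uloria, 2,569 m², ¥640,939.81):
Base rate for 1336.73.72 is ¥1.52/m².
Duty = 2,569 × ¥1.52 = ¥3,904.88.
Total = ¥62,969.89 + ¥40,523.19 + ¥3,904.88 = ¥107,397.96.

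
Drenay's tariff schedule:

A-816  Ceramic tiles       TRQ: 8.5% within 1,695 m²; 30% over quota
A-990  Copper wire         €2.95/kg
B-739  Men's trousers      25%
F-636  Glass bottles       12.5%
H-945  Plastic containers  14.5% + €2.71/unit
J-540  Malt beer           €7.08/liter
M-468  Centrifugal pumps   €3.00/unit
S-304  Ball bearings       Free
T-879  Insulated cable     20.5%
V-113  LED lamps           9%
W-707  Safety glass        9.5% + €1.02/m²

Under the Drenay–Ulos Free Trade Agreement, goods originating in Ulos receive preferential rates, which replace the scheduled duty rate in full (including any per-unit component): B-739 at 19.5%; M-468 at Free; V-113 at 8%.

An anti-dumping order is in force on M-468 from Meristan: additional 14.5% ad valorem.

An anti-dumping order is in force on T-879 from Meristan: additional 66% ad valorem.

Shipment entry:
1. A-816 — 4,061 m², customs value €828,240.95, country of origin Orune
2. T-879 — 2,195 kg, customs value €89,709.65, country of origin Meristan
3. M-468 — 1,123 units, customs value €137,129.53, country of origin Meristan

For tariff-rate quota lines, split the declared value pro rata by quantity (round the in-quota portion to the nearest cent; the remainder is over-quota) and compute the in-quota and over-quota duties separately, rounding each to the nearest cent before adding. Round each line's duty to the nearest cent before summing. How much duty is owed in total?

Line 1 (A-816, Orune, 4,061 m², €828,240.95):
Code A-816 is under a tariff-rate quota (threshold 1,695 m²). In-quota: 1,695 m² at 8.5%; over-quota: 2,366 m² at 30%.
Pro-rata value split: in-quota = €828,240.95 × 1,695/4,061 = €345,695.25; over-quota = €828,240.95 − €345,695.25 = €482,545.70.
In-quota duty = €345,695.25 × 8.5% = €29,384.10. Over-quota duty = €482,545.70 × 30% = €144,763.71.
Line duty = €29,384.10 + €144,763.71 = €174,147.81.
Line 2 (T-879, Meristan, 2,195 kg, €89,709.65):
Base rate for T-879 is 20.5%.
Additional duty on T-879 from Meristan: +66%. Applied ad valorem rate: 20.5% + 66% = 86.5%.
Duty = €89,709.65 × 86.5% = €77,598.85.
Line 3 (M-468, Meristan, 1,123 units, €137,129.53):
Base rate for M-468 is €3.00/unit.
M-468 has an FTA preferential rate, but origin Meristan is not Ulos; base rate stands.
Additional duty on M-468 from Meristan: +14.5% ad valorem. Applied ad valorem rate = 14.5%.
Duty = €137,129.53 × 14.5% + 1,123 × €3.00 = €23,252.78.
Total = €174,147.81 + €77,598.85 + €23,252.78 = €274,999.44.

€274,999.44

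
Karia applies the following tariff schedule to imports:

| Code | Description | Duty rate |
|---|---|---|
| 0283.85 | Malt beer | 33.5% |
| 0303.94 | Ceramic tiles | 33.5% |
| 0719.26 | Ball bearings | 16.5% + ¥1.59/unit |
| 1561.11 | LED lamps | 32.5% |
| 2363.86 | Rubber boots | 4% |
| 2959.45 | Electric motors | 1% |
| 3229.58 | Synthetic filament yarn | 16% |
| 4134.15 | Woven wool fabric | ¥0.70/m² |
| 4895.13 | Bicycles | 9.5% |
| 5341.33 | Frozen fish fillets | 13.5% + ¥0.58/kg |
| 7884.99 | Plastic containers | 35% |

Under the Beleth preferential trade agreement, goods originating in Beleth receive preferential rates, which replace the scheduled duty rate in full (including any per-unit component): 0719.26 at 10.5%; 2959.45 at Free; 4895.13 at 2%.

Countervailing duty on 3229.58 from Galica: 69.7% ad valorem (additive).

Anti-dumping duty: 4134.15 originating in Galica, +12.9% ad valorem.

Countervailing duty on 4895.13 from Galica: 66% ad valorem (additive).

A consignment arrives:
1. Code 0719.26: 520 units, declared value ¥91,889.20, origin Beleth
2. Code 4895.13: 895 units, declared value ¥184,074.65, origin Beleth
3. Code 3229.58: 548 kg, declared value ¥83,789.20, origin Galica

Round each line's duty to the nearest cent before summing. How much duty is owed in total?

¥85,137.20

Line 1 (0719.26, Beleth, 520 units, ¥91,889.20):
Base rate for 0719.26 is 16.5% + ¥1.59/unit.
Origin Beleth qualifies under the Karia–Beleth agreement and 0719.26 is covered: preferential rate 10.5% applies instead.
Duty = ¥91,889.20 × 10.5% = ¥9,648.37.
Line 2 (4895.13, Beleth, 895 units, ¥184,074.65):
Base rate for 4895.13 is 9.5%.
Origin Beleth qualifies under the Karia–Beleth agreement and 4895.13 is covered: preferential rate 2% applies instead.
The additional-duty order on 4895.13 targets Galica, not Beleth; it does not apply.
Duty = ¥184,074.65 × 2% = ¥3,681.49.
Line 3 (3229.58, Galica, 548 kg, ¥83,789.20):
Base rate for 3229.58 is 16%.
Additional duty on 3229.58 from Galica: +69.7%. Applied ad valorem rate: 16% + 69.7% = 85.7%.
Duty = ¥83,789.20 × 85.7% = ¥71,807.34.
Total = ¥9,648.37 + ¥3,681.49 + ¥71,807.34 = ¥85,137.20.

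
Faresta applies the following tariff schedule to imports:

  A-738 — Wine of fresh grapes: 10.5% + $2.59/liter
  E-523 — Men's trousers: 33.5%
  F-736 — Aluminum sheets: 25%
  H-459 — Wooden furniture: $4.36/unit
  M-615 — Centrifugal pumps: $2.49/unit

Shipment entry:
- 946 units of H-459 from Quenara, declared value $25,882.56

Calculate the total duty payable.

Line 1 (H-459, Quenara, 946 units, $25,882.56):
Base rate for H-459 is $4.36/unit.
Duty = 946 × $4.36 = $4,124.56.

$4,124.56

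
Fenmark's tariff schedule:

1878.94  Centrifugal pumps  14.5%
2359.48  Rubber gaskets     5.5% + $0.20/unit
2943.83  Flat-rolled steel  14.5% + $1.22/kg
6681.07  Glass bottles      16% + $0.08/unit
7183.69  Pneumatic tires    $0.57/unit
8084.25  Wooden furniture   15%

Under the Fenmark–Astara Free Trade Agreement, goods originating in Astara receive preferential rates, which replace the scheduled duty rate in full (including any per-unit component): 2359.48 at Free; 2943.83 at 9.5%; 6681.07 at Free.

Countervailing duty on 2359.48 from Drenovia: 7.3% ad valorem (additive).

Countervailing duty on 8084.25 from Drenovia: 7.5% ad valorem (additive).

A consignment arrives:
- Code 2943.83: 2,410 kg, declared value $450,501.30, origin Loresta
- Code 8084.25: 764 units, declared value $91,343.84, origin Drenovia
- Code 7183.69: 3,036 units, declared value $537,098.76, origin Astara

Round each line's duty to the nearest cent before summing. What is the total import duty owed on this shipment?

$90,545.77

Line 1 (2943.83, Loresta, 2,410 kg, $450,501.30):
Base rate for 2943.83 is 14.5% + $1.22/kg.
2943.83 has an FTA preferential rate, but origin Loresta is not Astara; base rate stands.
Duty = $450,501.30 × 14.5% + 2,410 × $1.22 = $68,262.89.
Line 2 (8084.25, Drenovia, 764 units, $91,343.84):
Base rate for 8084.25 is 15%.
Additional duty on 8084.25 from Drenovia: +7.5%. Applied ad valorem rate: 15% + 7.5% = 22.5%.
Duty = $91,343.84 × 22.5% = $20,552.36.
Line 3 (7183.69, Astara, 3,036 units, $537,098.76):
Base rate for 7183.69 is $0.57/unit.
Origin Astara is the FTA partner but 7183.69 is not on the preference list; base rate stands.
Duty = 3,036 × $0.57 = $1,730.52.
Total = $68,262.89 + $20,552.36 + $1,730.52 = $90,545.77.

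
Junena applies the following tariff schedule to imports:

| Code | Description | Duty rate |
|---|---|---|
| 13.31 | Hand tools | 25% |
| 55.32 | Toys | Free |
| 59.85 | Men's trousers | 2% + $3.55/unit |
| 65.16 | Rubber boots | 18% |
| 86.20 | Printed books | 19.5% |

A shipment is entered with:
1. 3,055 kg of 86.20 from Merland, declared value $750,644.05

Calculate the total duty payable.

$146,375.59

Line 1 (86.20, Merland, 3,055 kg, $750,644.05):
Base rate for 86.20 is 19.5%.
Duty = $750,644.05 × 19.5% = $146,375.59.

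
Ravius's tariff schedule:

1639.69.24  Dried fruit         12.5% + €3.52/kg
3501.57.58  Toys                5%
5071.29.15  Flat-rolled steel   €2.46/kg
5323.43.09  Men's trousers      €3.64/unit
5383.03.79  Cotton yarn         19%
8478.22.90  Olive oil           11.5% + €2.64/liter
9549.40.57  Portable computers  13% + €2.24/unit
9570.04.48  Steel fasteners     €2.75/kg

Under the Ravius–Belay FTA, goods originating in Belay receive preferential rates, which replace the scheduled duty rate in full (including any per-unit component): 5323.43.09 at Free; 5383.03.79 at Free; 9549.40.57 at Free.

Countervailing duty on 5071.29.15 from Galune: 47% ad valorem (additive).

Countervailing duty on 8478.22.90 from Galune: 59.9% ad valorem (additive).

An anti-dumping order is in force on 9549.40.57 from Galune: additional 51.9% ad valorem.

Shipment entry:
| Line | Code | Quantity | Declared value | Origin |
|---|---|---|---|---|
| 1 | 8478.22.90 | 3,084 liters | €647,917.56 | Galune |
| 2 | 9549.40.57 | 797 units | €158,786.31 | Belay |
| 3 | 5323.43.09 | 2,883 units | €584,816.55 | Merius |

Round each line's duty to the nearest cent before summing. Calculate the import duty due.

Line 1 (8478.22.90, Galune, 3,084 liters, €647,917.56):
Base rate for 8478.22.90 is 11.5% + €2.64/liter.
Additional duty on 8478.22.90 from Galune: +59.9%. Applied ad valorem rate: 11.5% + 59.9% = 71.4%.
Duty = €647,917.56 × 71.4% + 3,084 × €2.64 = €470,754.90.
Line 2 (9549.40.57, Belay, 797 units, €158,786.31):
Base rate for 9549.40.57 is 13% + €2.24/unit.
Origin Belay qualifies under the Ravius–Belay agreement and 9549.40.57 is covered: preferential rate Free applies instead.
The additional-duty order on 9549.40.57 targets Galune, not Belay; it does not apply.
Duty = €158,786.31 × 0% = €0.00.
Line 3 (5323.43.09, Merius, 2,883 units, €584,816.55):
Base rate for 5323.43.09 is €3.64/unit.
5323.43.09 has an FTA preferential rate, but origin Merius is not Belay; base rate stands.
Duty = 2,883 × €3.64 = €10,494.12.
Total = €470,754.90 + €0.00 + €10,494.12 = €481,249.02.

€481,249.02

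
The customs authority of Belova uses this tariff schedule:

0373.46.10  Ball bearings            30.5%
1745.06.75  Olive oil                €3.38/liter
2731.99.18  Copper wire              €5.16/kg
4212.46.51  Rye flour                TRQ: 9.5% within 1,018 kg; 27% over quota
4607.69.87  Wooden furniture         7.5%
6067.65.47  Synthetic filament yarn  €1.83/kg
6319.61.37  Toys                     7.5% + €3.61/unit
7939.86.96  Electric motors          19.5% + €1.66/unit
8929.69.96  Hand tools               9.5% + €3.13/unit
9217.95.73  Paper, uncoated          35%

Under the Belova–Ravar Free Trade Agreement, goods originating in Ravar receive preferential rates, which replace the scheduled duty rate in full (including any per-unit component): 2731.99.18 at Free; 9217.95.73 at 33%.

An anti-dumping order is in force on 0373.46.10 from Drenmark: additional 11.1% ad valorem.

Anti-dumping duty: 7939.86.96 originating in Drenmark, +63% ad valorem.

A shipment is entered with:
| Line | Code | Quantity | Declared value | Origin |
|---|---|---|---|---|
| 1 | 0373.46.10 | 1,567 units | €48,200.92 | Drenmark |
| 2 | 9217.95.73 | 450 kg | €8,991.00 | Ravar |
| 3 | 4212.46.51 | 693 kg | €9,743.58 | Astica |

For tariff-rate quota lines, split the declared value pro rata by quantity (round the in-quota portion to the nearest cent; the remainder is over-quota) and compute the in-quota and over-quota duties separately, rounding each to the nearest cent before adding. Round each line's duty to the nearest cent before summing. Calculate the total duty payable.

€23,944.25

Line 1 (0373.46.10, Drenmark, 1,567 units, €48,200.92):
Base rate for 0373.46.10 is 30.5%.
Additional duty on 0373.46.10 from Drenmark: +11.1%. Applied ad valorem rate: 30.5% + 11.1% = 41.6%.
Duty = €48,200.92 × 41.6% = €20,051.58.
Line 2 (9217.95.73, Ravar, 450 kg, €8,991.00):
Base rate for 9217.95.73 is 35%.
Origin Ravar qualifies under the Belova–Ravar agreement and 9217.95.73 is covered: preferential rate 33% applies instead.
Duty = €8,991.00 × 33% = €2,967.03.
Line 3 (4212.46.51, Astica, 693 kg, €9,743.58):
Code 4212.46.51 is under a tariff-rate quota (threshold 1,018 kg). Quantity 693 kg is within the quota, so the in-quota rate 9.5% applies to the full value.
Duty = €9,743.58 × 9.5% = €925.64.
Total = €20,051.58 + €2,967.03 + €925.64 = €23,944.25.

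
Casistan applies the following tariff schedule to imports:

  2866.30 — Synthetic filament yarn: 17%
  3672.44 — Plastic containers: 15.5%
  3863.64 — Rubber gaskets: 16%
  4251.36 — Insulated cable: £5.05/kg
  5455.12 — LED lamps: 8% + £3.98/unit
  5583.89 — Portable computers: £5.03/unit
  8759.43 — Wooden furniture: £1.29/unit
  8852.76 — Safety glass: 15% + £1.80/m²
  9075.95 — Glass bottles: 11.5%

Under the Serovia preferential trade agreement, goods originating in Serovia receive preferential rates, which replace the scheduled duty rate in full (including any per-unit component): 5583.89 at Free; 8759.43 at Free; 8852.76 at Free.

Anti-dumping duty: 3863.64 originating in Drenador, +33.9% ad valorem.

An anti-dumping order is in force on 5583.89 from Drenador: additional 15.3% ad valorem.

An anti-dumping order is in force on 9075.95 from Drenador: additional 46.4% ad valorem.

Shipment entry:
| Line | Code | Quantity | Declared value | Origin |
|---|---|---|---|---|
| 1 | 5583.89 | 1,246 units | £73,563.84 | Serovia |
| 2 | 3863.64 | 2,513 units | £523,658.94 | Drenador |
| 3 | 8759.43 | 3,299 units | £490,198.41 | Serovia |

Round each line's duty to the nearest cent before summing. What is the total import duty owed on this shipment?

Line 1 (5583.89, Serovia, 1,246 units, £73,563.84):
Base rate for 5583.89 is £5.03/unit.
Origin Serovia qualifies under the Casistan–Serovia agreement and 5583.89 is covered: preferential rate Free applies instead.
The additional-duty order on 5583.89 targets Drenador, not Serovia; it does not apply.
Duty = £73,563.84 × 0% = £0.00.
Line 2 (3863.64, Drenador, 2,513 units, £523,658.94):
Base rate for 3863.64 is 16%.
Additional duty on 3863.64 from Drenador: +33.9%. Applied ad valorem rate: 16% + 33.9% = 49.9%.
Duty = £523,658.94 × 49.9% = £261,305.81.
Line 3 (8759.43, Serovia, 3,299 units, £490,198.41):
Base rate for 8759.43 is £1.29/unit.
Origin Serovia qualifies under the Casistan–Serovia agreement and 8759.43 is covered: preferential rate Free applies instead.
Duty = £490,198.41 × 0% = £0.00.
Total = £0.00 + £261,305.81 + £0.00 = £261,305.81.

£261,305.81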